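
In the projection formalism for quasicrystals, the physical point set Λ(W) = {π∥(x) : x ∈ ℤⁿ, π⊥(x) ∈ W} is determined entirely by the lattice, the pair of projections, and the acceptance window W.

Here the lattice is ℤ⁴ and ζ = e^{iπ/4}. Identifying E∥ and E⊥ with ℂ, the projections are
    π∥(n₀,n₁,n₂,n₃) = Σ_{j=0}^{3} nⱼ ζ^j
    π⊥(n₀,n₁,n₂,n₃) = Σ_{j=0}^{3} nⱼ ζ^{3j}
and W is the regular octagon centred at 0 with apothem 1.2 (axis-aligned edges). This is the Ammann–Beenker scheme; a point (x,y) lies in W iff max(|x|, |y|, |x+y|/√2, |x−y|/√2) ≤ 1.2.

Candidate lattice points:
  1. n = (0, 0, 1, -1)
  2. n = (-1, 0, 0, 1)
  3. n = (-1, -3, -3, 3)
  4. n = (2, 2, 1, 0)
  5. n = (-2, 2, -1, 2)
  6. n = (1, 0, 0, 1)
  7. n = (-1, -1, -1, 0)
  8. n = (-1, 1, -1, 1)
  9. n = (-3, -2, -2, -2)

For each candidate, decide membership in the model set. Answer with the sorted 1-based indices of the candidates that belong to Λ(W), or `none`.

2, 4, 7

Internal map: ζ^{3j} for j=0..3 gives (1,0), (−√2/2,√2/2), (0,−1), (√2/2,√2/2).
#1 (0, 0, 1, -1): internal (-0.707107, -1.707107); octagon support 1.707107 vs apothem 1.2 → ∉ W
#2 (-1, 0, 0, 1): internal (-0.292893, 0.707107); octagon support 0.707107 vs apothem 1.2 → ∈ W
#3 (-1, -3, -3, 3): internal (3.242641, 3.000000); octagon support 4.414214 vs apothem 1.2 → ∉ W
#4 (2, 2, 1, 0): internal (0.585786, 0.414214); octagon support 0.707107 vs apothem 1.2 → ∈ W
#5 (-2, 2, -1, 2): internal (-2.000000, 3.828427); octagon support 4.121320 vs apothem 1.2 → ∉ W
#6 (1, 0, 0, 1): internal (1.707107, 0.707107); octagon support 1.707107 vs apothem 1.2 → ∉ W
#7 (-1, -1, -1, 0): internal (-0.292893, 0.292893); octagon support 0.414214 vs apothem 1.2 → ∈ W
#8 (-1, 1, -1, 1): internal (-1.000000, 2.414214); octagon support 2.414214 vs apothem 1.2 → ∉ W
#9 (-3, -2, -2, -2): internal (-3.000000, -0.828427); octagon support 3.000000 vs apothem 1.2 → ∉ W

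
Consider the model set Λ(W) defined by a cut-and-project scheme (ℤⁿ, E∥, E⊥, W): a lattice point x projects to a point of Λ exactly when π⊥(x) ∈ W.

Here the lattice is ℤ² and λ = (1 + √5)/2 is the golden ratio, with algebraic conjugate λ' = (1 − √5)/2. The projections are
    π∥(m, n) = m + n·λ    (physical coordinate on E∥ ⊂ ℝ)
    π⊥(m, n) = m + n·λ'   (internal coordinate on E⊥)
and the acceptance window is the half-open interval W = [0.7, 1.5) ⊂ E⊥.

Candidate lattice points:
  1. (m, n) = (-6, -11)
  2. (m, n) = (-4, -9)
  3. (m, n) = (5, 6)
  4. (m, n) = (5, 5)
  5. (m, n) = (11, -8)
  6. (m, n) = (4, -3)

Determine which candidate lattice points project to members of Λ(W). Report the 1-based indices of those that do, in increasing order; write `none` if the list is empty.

1, 3

Numerically λ ≈ 1.618034 and λ' = −1/λ ≈ -0.618034.
[1] lift (-6,-11): star map gives 0.798374; window check 0.7 ≤ 0.798374 < 1.5 is true → IN Λ
[2] lift (-4,-9): star map gives 1.562306; window check 0.7 ≤ 1.562306 < 1.5 is false → out
[3] lift (5,6): star map gives 1.291796; window check 0.7 ≤ 1.291796 < 1.5 is true → IN Λ
[4] lift (5,5): star map gives 1.909830; window check 0.7 ≤ 1.909830 < 1.5 is false → out
[5] lift (11,-8): star map gives 15.944272; window check 0.7 ≤ 15.944272 < 1.5 is false → out
[6] lift (4,-3): star map gives 5.854102; window check 0.7 ≤ 5.854102 < 1.5 is false → out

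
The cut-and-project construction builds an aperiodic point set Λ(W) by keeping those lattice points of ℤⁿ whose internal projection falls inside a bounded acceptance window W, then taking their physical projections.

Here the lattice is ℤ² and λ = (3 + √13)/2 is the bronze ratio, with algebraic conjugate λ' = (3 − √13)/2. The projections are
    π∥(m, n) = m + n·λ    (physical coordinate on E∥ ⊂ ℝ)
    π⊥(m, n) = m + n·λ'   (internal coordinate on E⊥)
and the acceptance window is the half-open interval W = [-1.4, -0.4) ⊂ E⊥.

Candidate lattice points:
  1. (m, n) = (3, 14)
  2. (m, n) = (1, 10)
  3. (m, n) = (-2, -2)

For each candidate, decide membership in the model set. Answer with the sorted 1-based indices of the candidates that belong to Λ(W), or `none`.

λ' = (3−√13)/2 ≈ -0.302776.
candidate 1: (m,n)=(3,14) → π∥ = 3+14·λ ≈ 49.238859, π⊥ = 3+14·λ' ≈ -1.238859 ∈ [-1.4, -0.4) ⇒ IN Λ
candidate 2: (m,n)=(1,10) → π∥ = 1+10·λ ≈ 34.027756, π⊥ = 1+10·λ' ≈ -2.027756 ∉ [-1.4, -0.4) ⇒ out
candidate 3: (m,n)=(-2,-2) → π∥ = -2-2·λ ≈ -8.605551, π⊥ = -2-2·λ' ≈ -1.394449 ∈ [-1.4, -0.4) ⇒ IN Λ

1, 3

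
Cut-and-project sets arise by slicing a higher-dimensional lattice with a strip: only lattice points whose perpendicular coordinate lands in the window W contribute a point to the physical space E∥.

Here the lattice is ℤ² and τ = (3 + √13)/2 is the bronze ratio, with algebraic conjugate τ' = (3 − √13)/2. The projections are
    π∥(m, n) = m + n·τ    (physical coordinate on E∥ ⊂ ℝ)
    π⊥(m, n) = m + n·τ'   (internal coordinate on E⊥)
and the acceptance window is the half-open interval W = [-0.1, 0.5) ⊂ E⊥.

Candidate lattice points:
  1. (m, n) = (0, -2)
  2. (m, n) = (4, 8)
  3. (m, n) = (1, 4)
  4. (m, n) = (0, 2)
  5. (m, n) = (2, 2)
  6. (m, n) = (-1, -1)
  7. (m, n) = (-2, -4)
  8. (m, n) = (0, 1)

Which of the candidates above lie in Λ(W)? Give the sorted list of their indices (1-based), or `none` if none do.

Numerically τ ≈ 3.3028 and τ' = −1/τ ≈ -0.3028.
#1 (0,-2): internal coord 0 + (-2)·τ' = +0.6056; +0.6056 ∉ [-0.1, 0.5) → out
#2 (4,8): internal coord 4 + (8)·τ' = +1.5778; +1.5778 ∉ [-0.1, 0.5) → out
#3 (1,4): internal coord 1 + (4)·τ' = -0.2111; -0.2111 ∉ [-0.1, 0.5) → out
#4 (0,2): internal coord 0 + (2)·τ' = -0.6056; -0.6056 ∉ [-0.1, 0.5) → out
#5 (2,2): internal coord 2 + (2)·τ' = +1.3944; +1.3944 ∉ [-0.1, 0.5) → out
#6 (-1,-1): internal coord -1 + (-1)·τ' = -0.6972; -0.6972 ∉ [-0.1, 0.5) → out
#7 (-2,-4): internal coord -2 + (-4)·τ' = -0.7889; -0.7889 ∉ [-0.1, 0.5) → out
#8 (0,1): internal coord 0 + (1)·τ' = -0.3028; -0.3028 ∉ [-0.1, 0.5) → out

none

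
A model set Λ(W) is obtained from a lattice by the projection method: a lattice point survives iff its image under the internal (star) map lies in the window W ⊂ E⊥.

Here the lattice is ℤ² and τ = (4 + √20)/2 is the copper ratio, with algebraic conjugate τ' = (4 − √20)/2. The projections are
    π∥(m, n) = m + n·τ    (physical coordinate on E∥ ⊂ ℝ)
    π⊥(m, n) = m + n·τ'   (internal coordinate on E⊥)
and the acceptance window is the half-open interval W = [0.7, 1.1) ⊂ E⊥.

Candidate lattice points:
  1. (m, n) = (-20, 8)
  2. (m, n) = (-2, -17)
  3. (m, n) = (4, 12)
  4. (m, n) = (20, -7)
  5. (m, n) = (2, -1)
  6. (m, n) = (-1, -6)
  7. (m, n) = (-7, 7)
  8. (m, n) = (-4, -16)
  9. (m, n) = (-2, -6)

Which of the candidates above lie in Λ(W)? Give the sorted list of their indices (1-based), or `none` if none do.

Compute τ' = (4−√20)/2 = -0.23607, so π⊥(m,n) = m -0.23607·n.
[1] lift (-20,8): star map gives -21.88854; window check 0.7 ≤ -21.88854 < 1.1 is false → out
[2] lift (-2,-17): star map gives 2.01316; window check 0.7 ≤ 2.01316 < 1.1 is false → out
[3] lift (4,12): star map gives 1.16718; window check 0.7 ≤ 1.16718 < 1.1 is false → out
[4] lift (20,-7): star map gives 21.65248; window check 0.7 ≤ 21.65248 < 1.1 is false → out
[5] lift (2,-1): star map gives 2.23607; window check 0.7 ≤ 2.23607 < 1.1 is false → out
[6] lift (-1,-6): star map gives 0.41641; window check 0.7 ≤ 0.41641 < 1.1 is false → out
[7] lift (-7,7): star map gives -8.65248; window check 0.7 ≤ -8.65248 < 1.1 is false → out
[8] lift (-4,-16): star map gives -0.22291; window check 0.7 ≤ -0.22291 < 1.1 is false → out
[9] lift (-2,-6): star map gives -0.58359; window check 0.7 ≤ -0.58359 < 1.1 is false → out

none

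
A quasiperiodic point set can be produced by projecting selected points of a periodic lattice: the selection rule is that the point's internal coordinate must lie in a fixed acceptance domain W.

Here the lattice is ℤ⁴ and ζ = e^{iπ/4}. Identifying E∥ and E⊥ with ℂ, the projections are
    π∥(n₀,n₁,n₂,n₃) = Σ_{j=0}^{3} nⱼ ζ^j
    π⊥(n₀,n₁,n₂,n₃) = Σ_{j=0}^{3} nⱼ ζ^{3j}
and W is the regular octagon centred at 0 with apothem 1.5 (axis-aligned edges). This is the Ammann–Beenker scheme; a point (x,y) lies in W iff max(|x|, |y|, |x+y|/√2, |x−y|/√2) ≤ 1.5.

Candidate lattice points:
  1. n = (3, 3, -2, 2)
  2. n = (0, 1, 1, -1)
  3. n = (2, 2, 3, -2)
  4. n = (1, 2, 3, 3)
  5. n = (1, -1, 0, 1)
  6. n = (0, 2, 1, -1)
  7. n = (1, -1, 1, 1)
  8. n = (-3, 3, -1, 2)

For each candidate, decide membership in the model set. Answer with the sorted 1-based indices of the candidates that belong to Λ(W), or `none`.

With ζ = e^{iπ/4} the internal vectors are ζ^0,ζ^3,ζ^6,ζ^9.
candidate 1: n = (3, 3, -2, 2) → π⊥ ≈ (+2.29289, +5.53553); max(|x|,|y|,|x±y|/√2) = 5.53553 > 1.5 ⇒ ∉ W
candidate 2: n = (0, 1, 1, -1) → π⊥ ≈ (-1.41421, -1.00000); max(|x|,|y|,|x±y|/√2) = 1.70711 > 1.5 ⇒ ∉ W
candidate 3: n = (2, 2, 3, -2) → π⊥ ≈ (-0.82843, -3.00000); max(|x|,|y|,|x±y|/√2) = 3.00000 > 1.5 ⇒ ∉ W
candidate 4: n = (1, 2, 3, 3) → π⊥ ≈ (+1.70711, +0.53553); max(|x|,|y|,|x±y|/√2) = 1.70711 > 1.5 ⇒ ∉ W
candidate 5: n = (1, -1, 0, 1) → π⊥ ≈ (+2.41421, +0.00000); max(|x|,|y|,|x±y|/√2) = 2.41421 > 1.5 ⇒ ∉ W
candidate 6: n = (0, 2, 1, -1) → π⊥ ≈ (-2.12132, -0.29289); max(|x|,|y|,|x±y|/√2) = 2.12132 > 1.5 ⇒ ∉ W
candidate 7: n = (1, -1, 1, 1) → π⊥ ≈ (+2.41421, -1.00000); max(|x|,|y|,|x±y|/√2) = 2.41421 > 1.5 ⇒ ∉ W
candidate 8: n = (-3, 3, -1, 2) → π⊥ ≈ (-3.70711, +4.53553); max(|x|,|y|,|x±y|/√2) = 5.82843 > 1.5 ⇒ ∉ W

none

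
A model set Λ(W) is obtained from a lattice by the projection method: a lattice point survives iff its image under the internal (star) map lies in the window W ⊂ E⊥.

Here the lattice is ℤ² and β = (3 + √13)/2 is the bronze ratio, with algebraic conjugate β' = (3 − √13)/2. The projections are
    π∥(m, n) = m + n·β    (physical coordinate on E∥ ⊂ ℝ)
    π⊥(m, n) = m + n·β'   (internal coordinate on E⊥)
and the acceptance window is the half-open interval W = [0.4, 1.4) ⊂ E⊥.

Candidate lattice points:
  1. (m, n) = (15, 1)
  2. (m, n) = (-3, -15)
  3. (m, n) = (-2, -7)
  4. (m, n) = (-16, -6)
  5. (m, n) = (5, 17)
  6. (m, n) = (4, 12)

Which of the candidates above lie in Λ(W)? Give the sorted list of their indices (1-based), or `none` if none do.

Numerically β ≈ 3.30278 and β' = −1/β ≈ -0.30278.
[1] lift (15,1): star map gives 14.69722; window check 0.4 ≤ 14.69722 < 1.4 is false → out
[2] lift (-3,-15): star map gives 1.54163; window check 0.4 ≤ 1.54163 < 1.4 is false → out
[3] lift (-2,-7): star map gives 0.11943; window check 0.4 ≤ 0.11943 < 1.4 is false → out
[4] lift (-16,-6): star map gives -14.18335; window check 0.4 ≤ -14.18335 < 1.4 is false → out
[5] lift (5,17): star map gives -0.14719; window check 0.4 ≤ -0.14719 < 1.4 is false → out
[6] lift (4,12): star map gives 0.36669; window check 0.4 ≤ 0.36669 < 1.4 is false → out

none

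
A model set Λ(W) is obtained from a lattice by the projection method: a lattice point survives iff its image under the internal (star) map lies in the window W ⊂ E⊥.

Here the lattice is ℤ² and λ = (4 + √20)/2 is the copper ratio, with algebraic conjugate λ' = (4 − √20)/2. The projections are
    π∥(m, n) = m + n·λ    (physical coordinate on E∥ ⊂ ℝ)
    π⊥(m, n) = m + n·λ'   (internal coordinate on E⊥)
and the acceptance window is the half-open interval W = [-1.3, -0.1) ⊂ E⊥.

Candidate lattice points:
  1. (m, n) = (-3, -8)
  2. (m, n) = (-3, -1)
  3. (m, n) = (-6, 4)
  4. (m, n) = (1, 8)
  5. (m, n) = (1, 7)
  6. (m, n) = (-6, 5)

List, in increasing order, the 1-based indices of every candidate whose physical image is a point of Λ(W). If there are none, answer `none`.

λ' = (4−√20)/2 ≈ -0.2361.
candidate 1: (m,n)=(-3,-8) → π∥ = -3-8·λ ≈ -36.8885, π⊥ = -3-8·λ' ≈ -1.1115 ∈ [-1.3, -0.1) ⇒ IN Λ
candidate 2: (m,n)=(-3,-1) → π∥ = -3-1·λ ≈ -7.2361, π⊥ = -3-1·λ' ≈ -2.7639 ∉ [-1.3, -0.1) ⇒ out
candidate 3: (m,n)=(-6,4) → π∥ = -6+4·λ ≈ 10.9443, π⊥ = -6+4·λ' ≈ -6.9443 ∉ [-1.3, -0.1) ⇒ out
candidate 4: (m,n)=(1,8) → π∥ = 1+8·λ ≈ 34.8885, π⊥ = 1+8·λ' ≈ -0.8885 ∈ [-1.3, -0.1) ⇒ IN Λ
candidate 5: (m,n)=(1,7) → π∥ = 1+7·λ ≈ 30.6525, π⊥ = 1+7·λ' ≈ -0.6525 ∈ [-1.3, -0.1) ⇒ IN Λ
candidate 6: (m,n)=(-6,5) → π∥ = -6+5·λ ≈ 15.1803, π⊥ = -6+5·λ' ≈ -7.1803 ∉ [-1.3, -0.1) ⇒ out

1, 4, 5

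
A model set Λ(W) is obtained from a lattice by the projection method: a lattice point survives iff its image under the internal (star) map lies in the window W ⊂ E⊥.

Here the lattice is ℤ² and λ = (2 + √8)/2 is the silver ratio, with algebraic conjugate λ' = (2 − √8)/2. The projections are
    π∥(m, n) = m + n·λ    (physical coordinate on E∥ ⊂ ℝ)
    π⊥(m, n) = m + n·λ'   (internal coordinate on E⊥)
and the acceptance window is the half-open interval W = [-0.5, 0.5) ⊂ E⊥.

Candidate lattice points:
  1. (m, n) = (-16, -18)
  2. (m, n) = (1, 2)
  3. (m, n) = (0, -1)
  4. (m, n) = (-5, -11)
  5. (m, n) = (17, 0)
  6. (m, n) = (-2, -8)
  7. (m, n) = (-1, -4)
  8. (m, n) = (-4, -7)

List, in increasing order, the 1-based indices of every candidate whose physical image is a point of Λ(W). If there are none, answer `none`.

λ' = (2−√8)/2 ≈ -0.41421.
candidate 1: (m,n)=(-16,-18) → π∥ = -16-18·λ ≈ -59.45584, π⊥ = -16-18·λ' ≈ -8.54416 ∉ [-0.5, 0.5) ⇒ out
candidate 2: (m,n)=(1,2) → π∥ = 1+2·λ ≈ 5.82843, π⊥ = 1+2·λ' ≈ 0.17157 ∈ [-0.5, 0.5) ⇒ IN Λ
candidate 3: (m,n)=(0,-1) → π∥ = 0-1·λ ≈ -2.41421, π⊥ = 0-1·λ' ≈ 0.41421 ∈ [-0.5, 0.5) ⇒ IN Λ
candidate 4: (m,n)=(-5,-11) → π∥ = -5-11·λ ≈ -31.55635, π⊥ = -5-11·λ' ≈ -0.44365 ∈ [-0.5, 0.5) ⇒ IN Λ
candidate 5: (m,n)=(17,0) → π∥ = 17+0·λ ≈ 17.00000, π⊥ = 17+0·λ' ≈ 17.00000 ∉ [-0.5, 0.5) ⇒ out
candidate 6: (m,n)=(-2,-8) → π∥ = -2-8·λ ≈ -21.31371, π⊥ = -2-8·λ' ≈ 1.31371 ∉ [-0.5, 0.5) ⇒ out
candidate 7: (m,n)=(-1,-4) → π∥ = -1-4·λ ≈ -10.65685, π⊥ = -1-4·λ' ≈ 0.65685 ∉ [-0.5, 0.5) ⇒ out
candidate 8: (m,n)=(-4,-7) → π∥ = -4-7·λ ≈ -20.89949, π⊥ = -4-7·λ' ≈ -1.10051 ∉ [-0.5, 0.5) ⇒ out

2, 3, 4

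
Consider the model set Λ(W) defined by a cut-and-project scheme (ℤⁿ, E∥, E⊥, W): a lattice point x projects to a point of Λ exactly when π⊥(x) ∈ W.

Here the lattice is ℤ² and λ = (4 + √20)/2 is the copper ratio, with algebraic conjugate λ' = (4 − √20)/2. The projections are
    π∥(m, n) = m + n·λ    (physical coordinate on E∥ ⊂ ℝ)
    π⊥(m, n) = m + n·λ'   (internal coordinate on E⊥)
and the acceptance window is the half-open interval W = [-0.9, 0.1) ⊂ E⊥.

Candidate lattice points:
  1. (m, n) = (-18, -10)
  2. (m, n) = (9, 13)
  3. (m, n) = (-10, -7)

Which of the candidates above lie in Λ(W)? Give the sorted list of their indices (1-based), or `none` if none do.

none

Compute λ' = (4−√20)/2 = -0.236068, so π⊥(m,n) = m -0.236068·n.
#1 (-18,-10): internal coord -18 + (-10)·λ' = -15.639320; -15.639320 ∉ [-0.9, 0.1) → out
#2 (9,13): internal coord 9 + (13)·λ' = +5.931116; +5.931116 ∉ [-0.9, 0.1) → out
#3 (-10,-7): internal coord -10 + (-7)·λ' = -8.347524; -8.347524 ∉ [-0.9, 0.1) → out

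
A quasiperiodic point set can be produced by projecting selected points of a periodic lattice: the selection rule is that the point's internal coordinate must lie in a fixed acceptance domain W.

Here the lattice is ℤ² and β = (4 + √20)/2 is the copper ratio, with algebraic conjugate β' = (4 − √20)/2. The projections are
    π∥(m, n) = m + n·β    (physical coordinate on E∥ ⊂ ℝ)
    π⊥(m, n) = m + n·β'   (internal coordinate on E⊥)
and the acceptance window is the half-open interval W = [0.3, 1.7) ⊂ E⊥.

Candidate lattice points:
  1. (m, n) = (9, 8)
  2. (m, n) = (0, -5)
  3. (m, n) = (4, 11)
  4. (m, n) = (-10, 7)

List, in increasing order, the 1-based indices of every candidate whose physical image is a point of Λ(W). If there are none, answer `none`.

Compute β' = (4−√20)/2 = -0.236068, so π⊥(m,n) = m -0.236068·n.
candidate 1: (m,n)=(9,8) → π∥ = 9+8·β ≈ 42.888544, π⊥ = 9+8·β' ≈ 7.111456 ∉ [0.3, 1.7) ⇒ out
candidate 2: (m,n)=(0,-5) → π∥ = 0-5·β ≈ -21.180340, π⊥ = 0-5·β' ≈ 1.180340 ∈ [0.3, 1.7) ⇒ IN Λ
candidate 3: (m,n)=(4,11) → π∥ = 4+11·β ≈ 50.596748, π⊥ = 4+11·β' ≈ 1.403252 ∈ [0.3, 1.7) ⇒ IN Λ
candidate 4: (m,n)=(-10,7) → π∥ = -10+7·β ≈ 19.652476, π⊥ = -10+7·β' ≈ -11.652476 ∉ [0.3, 1.7) ⇒ out

2, 3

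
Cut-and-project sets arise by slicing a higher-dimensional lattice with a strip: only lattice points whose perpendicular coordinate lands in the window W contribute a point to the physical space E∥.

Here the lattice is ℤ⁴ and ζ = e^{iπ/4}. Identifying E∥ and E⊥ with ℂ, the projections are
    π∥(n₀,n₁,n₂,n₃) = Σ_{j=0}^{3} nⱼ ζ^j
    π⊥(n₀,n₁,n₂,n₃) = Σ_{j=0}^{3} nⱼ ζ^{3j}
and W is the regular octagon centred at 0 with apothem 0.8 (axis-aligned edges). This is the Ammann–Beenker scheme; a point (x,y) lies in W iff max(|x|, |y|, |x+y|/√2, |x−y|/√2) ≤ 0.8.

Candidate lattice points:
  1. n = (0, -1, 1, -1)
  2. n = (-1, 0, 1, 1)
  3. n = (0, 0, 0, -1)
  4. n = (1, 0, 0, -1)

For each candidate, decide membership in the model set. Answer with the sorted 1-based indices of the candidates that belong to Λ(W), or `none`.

π⊥(n) = n₀ + n₁ζ³ + n₂ζ⁶ + n₃ζ⁹ where ζ = e^{iπ/4}.
#1 (0, -1, 1, -1): internal (0.0000, -2.4142); octagon support 2.4142 vs apothem 0.8 → ∉ W
#2 (-1, 0, 1, 1): internal (-0.2929, -0.2929); octagon support 0.4142 vs apothem 0.8 → ∈ W
#3 (0, 0, 0, -1): internal (-0.7071, -0.7071); octagon support 1.0000 vs apothem 0.8 → ∉ W
#4 (1, 0, 0, -1): internal (0.2929, -0.7071); octagon support 0.7071 vs apothem 0.8 → ∈ W

2, 4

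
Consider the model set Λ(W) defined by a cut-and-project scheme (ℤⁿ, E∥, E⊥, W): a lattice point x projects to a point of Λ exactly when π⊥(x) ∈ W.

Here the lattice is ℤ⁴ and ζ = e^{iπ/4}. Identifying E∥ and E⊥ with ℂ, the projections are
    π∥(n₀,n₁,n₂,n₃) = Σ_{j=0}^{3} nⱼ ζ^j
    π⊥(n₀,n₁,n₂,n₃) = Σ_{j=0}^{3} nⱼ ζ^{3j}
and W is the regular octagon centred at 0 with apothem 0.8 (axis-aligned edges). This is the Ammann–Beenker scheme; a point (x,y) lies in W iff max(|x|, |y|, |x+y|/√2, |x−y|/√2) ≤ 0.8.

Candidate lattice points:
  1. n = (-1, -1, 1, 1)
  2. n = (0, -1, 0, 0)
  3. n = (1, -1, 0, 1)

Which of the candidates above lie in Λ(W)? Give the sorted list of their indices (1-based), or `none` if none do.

none

With ζ = e^{iπ/4} the internal vectors are ζ^0,ζ^3,ζ^6,ζ^9.
candidate 1: n = (-1, -1, 1, 1) → π⊥ ≈ (+0.414214, -1.000000); max(|x|,|y|,|x±y|/√2) = 1.000000 > 0.8 ⇒ ∉ W
candidate 2: n = (0, -1, 0, 0) → π⊥ ≈ (+0.707107, -0.707107); max(|x|,|y|,|x±y|/√2) = 1.000000 > 0.8 ⇒ ∉ W
candidate 3: n = (1, -1, 0, 1) → π⊥ ≈ (+2.414214, +0.000000); max(|x|,|y|,|x±y|/√2) = 2.414214 > 0.8 ⇒ ∉ W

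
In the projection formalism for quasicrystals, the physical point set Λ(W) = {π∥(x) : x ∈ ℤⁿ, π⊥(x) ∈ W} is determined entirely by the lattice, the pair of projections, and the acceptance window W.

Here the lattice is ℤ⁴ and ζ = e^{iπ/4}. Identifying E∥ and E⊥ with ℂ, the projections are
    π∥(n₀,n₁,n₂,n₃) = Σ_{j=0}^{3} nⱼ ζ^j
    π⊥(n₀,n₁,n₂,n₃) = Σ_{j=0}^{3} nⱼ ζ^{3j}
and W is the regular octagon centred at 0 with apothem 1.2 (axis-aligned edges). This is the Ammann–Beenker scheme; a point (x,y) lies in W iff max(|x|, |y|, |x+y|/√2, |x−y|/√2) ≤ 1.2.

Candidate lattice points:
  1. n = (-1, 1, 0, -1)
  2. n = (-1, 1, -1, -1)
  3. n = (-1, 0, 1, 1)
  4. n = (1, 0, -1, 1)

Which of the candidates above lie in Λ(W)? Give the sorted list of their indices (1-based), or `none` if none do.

3

π⊥(n) = n₀ + n₁ζ³ + n₂ζ⁶ + n₃ζ⁹ where ζ = e^{iπ/4}.
candidate 1: n = (-1, 1, 0, -1) → π⊥ ≈ (-2.41421, +0.00000); max(|x|,|y|,|x±y|/√2) = 2.41421 > 1.2 ⇒ ∉ W
candidate 2: n = (-1, 1, -1, -1) → π⊥ ≈ (-2.41421, +1.00000); max(|x|,|y|,|x±y|/√2) = 2.41421 > 1.2 ⇒ ∉ W
candidate 3: n = (-1, 0, 1, 1) → π⊥ ≈ (-0.29289, -0.29289); max(|x|,|y|,|x±y|/√2) = 0.41421 ≤ 1.2 ⇒ ∈ W
candidate 4: n = (1, 0, -1, 1) → π⊥ ≈ (+1.70711, +1.70711); max(|x|,|y|,|x±y|/√2) = 2.41421 > 1.2 ⇒ ∉ W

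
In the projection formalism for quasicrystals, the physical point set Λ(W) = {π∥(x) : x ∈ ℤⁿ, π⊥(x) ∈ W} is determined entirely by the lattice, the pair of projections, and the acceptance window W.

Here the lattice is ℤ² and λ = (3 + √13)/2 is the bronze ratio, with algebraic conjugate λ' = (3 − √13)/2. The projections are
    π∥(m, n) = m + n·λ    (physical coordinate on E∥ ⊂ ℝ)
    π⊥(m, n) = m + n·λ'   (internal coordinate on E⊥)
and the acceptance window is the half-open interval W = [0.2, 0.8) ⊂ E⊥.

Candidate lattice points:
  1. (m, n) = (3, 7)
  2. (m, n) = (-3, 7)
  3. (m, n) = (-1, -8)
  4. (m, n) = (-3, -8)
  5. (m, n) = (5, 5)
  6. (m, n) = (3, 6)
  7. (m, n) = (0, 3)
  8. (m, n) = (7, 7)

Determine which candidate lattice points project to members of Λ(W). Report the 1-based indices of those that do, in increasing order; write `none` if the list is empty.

none

λ' = (3−√13)/2 ≈ -0.302776.
[1] lift (3,7): star map gives 0.880571; window check 0.2 ≤ 0.880571 < 0.8 is false → out
[2] lift (-3,7): star map gives -5.119429; window check 0.2 ≤ -5.119429 < 0.8 is false → out
[3] lift (-1,-8): star map gives 1.422205; window check 0.2 ≤ 1.422205 < 0.8 is false → out
[4] lift (-3,-8): star map gives -0.577795; window check 0.2 ≤ -0.577795 < 0.8 is false → out
[5] lift (5,5): star map gives 3.486122; window check 0.2 ≤ 3.486122 < 0.8 is false → out
[6] lift (3,6): star map gives 1.183346; window check 0.2 ≤ 1.183346 < 0.8 is false → out
[7] lift (0,3): star map gives -0.908327; window check 0.2 ≤ -0.908327 < 0.8 is false → out
[8] lift (7,7): star map gives 4.880571; window check 0.2 ≤ 4.880571 < 0.8 is false → out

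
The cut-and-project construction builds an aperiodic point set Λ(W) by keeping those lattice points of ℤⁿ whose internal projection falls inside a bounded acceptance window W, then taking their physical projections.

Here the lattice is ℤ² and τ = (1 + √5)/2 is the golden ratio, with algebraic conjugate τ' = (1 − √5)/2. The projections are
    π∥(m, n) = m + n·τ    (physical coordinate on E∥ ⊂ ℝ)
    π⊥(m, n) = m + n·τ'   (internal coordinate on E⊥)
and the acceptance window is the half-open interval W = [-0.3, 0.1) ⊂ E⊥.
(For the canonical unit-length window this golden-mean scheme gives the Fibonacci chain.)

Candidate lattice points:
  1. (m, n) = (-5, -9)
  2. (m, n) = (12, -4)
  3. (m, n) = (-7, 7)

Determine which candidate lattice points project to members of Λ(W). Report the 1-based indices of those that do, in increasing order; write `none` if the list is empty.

τ' = (1−√5)/2 ≈ -0.6180.
[1] lift (-5,-9): star map gives 0.5623; window check -0.3 ≤ 0.5623 < 0.1 is false → out
[2] lift (12,-4): star map gives 14.4721; window check -0.3 ≤ 14.4721 < 0.1 is false → out
[3] lift (-7,7): star map gives -11.3262; window check -0.3 ≤ -11.3262 < 0.1 is false → out

none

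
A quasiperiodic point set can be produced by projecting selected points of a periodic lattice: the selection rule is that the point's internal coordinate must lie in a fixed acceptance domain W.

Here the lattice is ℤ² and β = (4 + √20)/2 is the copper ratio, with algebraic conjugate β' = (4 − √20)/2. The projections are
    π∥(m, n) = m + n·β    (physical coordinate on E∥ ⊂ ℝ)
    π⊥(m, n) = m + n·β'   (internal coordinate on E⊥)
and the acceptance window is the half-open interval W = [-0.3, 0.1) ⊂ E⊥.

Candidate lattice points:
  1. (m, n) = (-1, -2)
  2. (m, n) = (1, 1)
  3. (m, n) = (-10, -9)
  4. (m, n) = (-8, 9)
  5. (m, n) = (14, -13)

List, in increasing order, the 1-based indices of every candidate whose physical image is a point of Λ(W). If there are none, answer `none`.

Numerically β ≈ 4.236068 and β' = −1/β ≈ -0.236068.
#1 (-1,-2): internal coord -1 + (-2)·β' = -0.527864; -0.527864 ∉ [-0.3, 0.1) → out
#2 (1,1): internal coord 1 + (1)·β' = +0.763932; +0.763932 ∉ [-0.3, 0.1) → out
#3 (-10,-9): internal coord -10 + (-9)·β' = -7.875388; -7.875388 ∉ [-0.3, 0.1) → out
#4 (-8,9): internal coord -8 + (9)·β' = -10.124612; -10.124612 ∉ [-0.3, 0.1) → out
#5 (14,-13): internal coord 14 + (-13)·β' = +17.068884; +17.068884 ∉ [-0.3, 0.1) → out

none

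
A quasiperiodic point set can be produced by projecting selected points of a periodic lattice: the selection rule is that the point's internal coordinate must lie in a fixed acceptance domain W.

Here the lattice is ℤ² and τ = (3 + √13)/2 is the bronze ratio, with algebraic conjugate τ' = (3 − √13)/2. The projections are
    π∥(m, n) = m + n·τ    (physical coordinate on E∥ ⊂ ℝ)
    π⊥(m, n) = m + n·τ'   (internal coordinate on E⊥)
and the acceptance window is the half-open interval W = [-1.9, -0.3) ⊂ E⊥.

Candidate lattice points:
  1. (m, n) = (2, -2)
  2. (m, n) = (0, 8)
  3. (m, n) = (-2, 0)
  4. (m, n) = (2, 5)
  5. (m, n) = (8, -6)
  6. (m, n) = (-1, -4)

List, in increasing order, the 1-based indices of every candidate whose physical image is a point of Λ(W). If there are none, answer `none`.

none

Numerically τ ≈ 3.3028 and τ' = −1/τ ≈ -0.3028.
[1] lift (2,-2): star map gives 2.6056; window check -1.9 ≤ 2.6056 < -0.3 is false → out
[2] lift (0,8): star map gives -2.4222; window check -1.9 ≤ -2.4222 < -0.3 is false → out
[3] lift (-2,0): star map gives -2.0000; window check -1.9 ≤ -2.0000 < -0.3 is false → out
[4] lift (2,5): star map gives 0.4861; window check -1.9 ≤ 0.4861 < -0.3 is false → out
[5] lift (8,-6): star map gives 9.8167; window check -1.9 ≤ 9.8167 < -0.3 is false → out
[6] lift (-1,-4): star map gives 0.2111; window check -1.9 ≤ 0.2111 < -0.3 is false → out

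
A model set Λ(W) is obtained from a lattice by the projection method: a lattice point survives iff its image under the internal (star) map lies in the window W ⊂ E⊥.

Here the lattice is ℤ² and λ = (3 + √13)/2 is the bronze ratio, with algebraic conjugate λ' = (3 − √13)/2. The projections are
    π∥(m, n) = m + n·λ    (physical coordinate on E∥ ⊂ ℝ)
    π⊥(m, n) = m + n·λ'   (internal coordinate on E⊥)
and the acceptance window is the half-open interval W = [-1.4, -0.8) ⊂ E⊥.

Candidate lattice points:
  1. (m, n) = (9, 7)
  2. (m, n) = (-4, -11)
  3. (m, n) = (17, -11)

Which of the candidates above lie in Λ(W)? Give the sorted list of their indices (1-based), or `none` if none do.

λ' = (3−√13)/2 ≈ -0.302776.
#1 (9,7): internal coord 9 + (7)·λ' = +6.880571; +6.880571 ∉ [-1.4, -0.8) → out
#2 (-4,-11): internal coord -4 + (-11)·λ' = -0.669468; -0.669468 ∉ [-1.4, -0.8) → out
#3 (17,-11): internal coord 17 + (-11)·λ' = +20.330532; +20.330532 ∉ [-1.4, -0.8) → out

none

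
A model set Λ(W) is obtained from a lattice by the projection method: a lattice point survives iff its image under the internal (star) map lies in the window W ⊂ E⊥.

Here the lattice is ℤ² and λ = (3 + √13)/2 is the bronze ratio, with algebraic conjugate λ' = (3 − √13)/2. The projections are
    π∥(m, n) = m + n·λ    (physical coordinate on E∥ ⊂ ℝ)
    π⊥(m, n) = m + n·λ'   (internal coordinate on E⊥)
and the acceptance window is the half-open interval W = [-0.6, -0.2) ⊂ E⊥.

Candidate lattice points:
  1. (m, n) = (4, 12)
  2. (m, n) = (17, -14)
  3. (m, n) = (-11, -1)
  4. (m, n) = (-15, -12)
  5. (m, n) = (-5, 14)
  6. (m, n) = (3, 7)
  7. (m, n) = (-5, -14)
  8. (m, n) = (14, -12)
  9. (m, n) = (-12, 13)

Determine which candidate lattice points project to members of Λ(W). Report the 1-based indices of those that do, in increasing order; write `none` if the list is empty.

Numerically λ ≈ 3.302776 and λ' = −1/λ ≈ -0.302776.
candidate 1: (m,n)=(4,12) → π∥ = 4+12·λ ≈ 43.633308, π⊥ = 4+12·λ' ≈ 0.366692 ∉ [-0.6, -0.2) ⇒ out
candidate 2: (m,n)=(17,-14) → π∥ = 17-14·λ ≈ -29.238859, π⊥ = 17-14·λ' ≈ 21.238859 ∉ [-0.6, -0.2) ⇒ out
candidate 3: (m,n)=(-11,-1) → π∥ = -11-1·λ ≈ -14.302776, π⊥ = -11-1·λ' ≈ -10.697224 ∉ [-0.6, -0.2) ⇒ out
candidate 4: (m,n)=(-15,-12) → π∥ = -15-12·λ ≈ -54.633308, π⊥ = -15-12·λ' ≈ -11.366692 ∉ [-0.6, -0.2) ⇒ out
candidate 5: (m,n)=(-5,14) → π∥ = -5+14·λ ≈ 41.238859, π⊥ = -5+14·λ' ≈ -9.238859 ∉ [-0.6, -0.2) ⇒ out
candidate 6: (m,n)=(3,7) → π∥ = 3+7·λ ≈ 26.119429, π⊥ = 3+7·λ' ≈ 0.880571 ∉ [-0.6, -0.2) ⇒ out
candidate 7: (m,n)=(-5,-14) → π∥ = -5-14·λ ≈ -51.238859, π⊥ = -5-14·λ' ≈ -0.761141 ∉ [-0.6, -0.2) ⇒ out
candidate 8: (m,n)=(14,-12) → π∥ = 14-12·λ ≈ -25.633308, π⊥ = 14-12·λ' ≈ 17.633308 ∉ [-0.6, -0.2) ⇒ out
candidate 9: (m,n)=(-12,13) → π∥ = -12+13·λ ≈ 30.936083, π⊥ = -12+13·λ' ≈ -15.936083 ∉ [-0.6, -0.2) ⇒ out

none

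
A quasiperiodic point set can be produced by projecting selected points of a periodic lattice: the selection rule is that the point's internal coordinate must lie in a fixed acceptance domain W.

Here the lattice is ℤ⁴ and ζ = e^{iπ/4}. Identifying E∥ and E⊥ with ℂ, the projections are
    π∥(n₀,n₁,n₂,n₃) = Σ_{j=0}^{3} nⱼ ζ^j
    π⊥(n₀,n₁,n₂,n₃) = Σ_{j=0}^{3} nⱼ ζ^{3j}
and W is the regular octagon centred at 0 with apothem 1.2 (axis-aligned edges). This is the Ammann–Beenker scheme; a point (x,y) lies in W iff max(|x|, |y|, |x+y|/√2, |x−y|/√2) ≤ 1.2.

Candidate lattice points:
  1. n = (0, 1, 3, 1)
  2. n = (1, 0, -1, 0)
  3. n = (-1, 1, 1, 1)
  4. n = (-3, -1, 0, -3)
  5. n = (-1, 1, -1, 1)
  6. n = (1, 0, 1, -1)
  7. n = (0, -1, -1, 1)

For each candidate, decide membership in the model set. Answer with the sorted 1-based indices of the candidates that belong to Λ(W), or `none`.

3

π⊥(n) = n₀ + n₁ζ³ + n₂ζ⁶ + n₃ζ⁹ where ζ = e^{iπ/4}.
candidate 1: n = (0, 1, 3, 1) → π⊥ ≈ (+0.0000, -1.5858); max(|x|,|y|,|x±y|/√2) = 1.5858 > 1.2 ⇒ ∉ W
candidate 2: n = (1, 0, -1, 0) → π⊥ ≈ (+1.0000, +1.0000); max(|x|,|y|,|x±y|/√2) = 1.4142 > 1.2 ⇒ ∉ W
candidate 3: n = (-1, 1, 1, 1) → π⊥ ≈ (-1.0000, +0.4142); max(|x|,|y|,|x±y|/√2) = 1.0000 ≤ 1.2 ⇒ ∈ W
candidate 4: n = (-3, -1, 0, -3) → π⊥ ≈ (-4.4142, -2.8284); max(|x|,|y|,|x±y|/√2) = 5.1213 > 1.2 ⇒ ∉ W
candidate 5: n = (-1, 1, -1, 1) → π⊥ ≈ (-1.0000, +2.4142); max(|x|,|y|,|x±y|/√2) = 2.4142 > 1.2 ⇒ ∉ W
candidate 6: n = (1, 0, 1, -1) → π⊥ ≈ (+0.2929, -1.7071); max(|x|,|y|,|x±y|/√2) = 1.7071 > 1.2 ⇒ ∉ W
candidate 7: n = (0, -1, -1, 1) → π⊥ ≈ (+1.4142, +1.0000); max(|x|,|y|,|x±y|/√2) = 1.7071 > 1.2 ⇒ ∉ W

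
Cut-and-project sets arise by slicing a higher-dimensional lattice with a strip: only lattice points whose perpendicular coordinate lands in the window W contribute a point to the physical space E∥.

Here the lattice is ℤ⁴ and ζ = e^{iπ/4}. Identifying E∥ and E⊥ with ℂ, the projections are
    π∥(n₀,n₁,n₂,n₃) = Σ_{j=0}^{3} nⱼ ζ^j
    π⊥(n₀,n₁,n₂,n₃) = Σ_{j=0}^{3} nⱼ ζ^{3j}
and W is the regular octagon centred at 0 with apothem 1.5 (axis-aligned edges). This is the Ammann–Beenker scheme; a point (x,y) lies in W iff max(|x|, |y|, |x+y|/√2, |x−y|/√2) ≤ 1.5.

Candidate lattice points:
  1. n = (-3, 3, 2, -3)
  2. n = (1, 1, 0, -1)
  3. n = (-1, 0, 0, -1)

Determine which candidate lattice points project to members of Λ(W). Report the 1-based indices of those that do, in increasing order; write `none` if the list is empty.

2

Internal map: ζ^{3j} for j=0..3 gives (1,0), (−√2/2,√2/2), (0,−1), (√2/2,√2/2).
#1 (-3, 3, 2, -3): internal (-7.242641, -2.000000); octagon support 7.242641 vs apothem 1.5 → ∉ W
#2 (1, 1, 0, -1): internal (-0.414214, 0.000000); octagon support 0.414214 vs apothem 1.5 → ∈ W
#3 (-1, 0, 0, -1): internal (-1.707107, -0.707107); octagon support 1.707107 vs apothem 1.5 → ∉ W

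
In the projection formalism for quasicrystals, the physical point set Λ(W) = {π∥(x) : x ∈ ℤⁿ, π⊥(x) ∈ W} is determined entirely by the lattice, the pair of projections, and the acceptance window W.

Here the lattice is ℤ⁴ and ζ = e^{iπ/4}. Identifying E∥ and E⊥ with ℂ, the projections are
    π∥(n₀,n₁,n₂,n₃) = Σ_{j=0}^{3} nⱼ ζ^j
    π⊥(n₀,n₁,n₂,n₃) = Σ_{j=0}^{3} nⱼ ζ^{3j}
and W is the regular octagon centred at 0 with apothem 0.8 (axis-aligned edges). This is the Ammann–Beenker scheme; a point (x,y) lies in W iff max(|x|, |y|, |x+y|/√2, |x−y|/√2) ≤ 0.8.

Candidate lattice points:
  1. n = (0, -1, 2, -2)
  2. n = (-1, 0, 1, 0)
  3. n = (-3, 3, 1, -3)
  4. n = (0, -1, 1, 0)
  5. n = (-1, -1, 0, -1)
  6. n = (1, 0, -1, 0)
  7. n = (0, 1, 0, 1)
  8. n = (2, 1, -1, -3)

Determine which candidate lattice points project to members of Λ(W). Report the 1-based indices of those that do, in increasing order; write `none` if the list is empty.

Internal map: ζ^{3j} for j=0..3 gives (1,0), (−√2/2,√2/2), (0,−1), (√2/2,√2/2).
#1 (0, -1, 2, -2): internal (-0.707107, -4.121320); octagon support 4.121320 vs apothem 0.8 → ∉ W
#2 (-1, 0, 1, 0): internal (-1.000000, -1.000000); octagon support 1.414214 vs apothem 0.8 → ∉ W
#3 (-3, 3, 1, -3): internal (-7.242641, -1.000000); octagon support 7.242641 vs apothem 0.8 → ∉ W
#4 (0, -1, 1, 0): internal (0.707107, -1.707107); octagon support 1.707107 vs apothem 0.8 → ∉ W
#5 (-1, -1, 0, -1): internal (-1.000000, -1.414214); octagon support 1.707107 vs apothem 0.8 → ∉ W
#6 (1, 0, -1, 0): internal (1.000000, 1.000000); octagon support 1.414214 vs apothem 0.8 → ∉ W
#7 (0, 1, 0, 1): internal (0.000000, 1.414214); octagon support 1.414214 vs apothem 0.8 → ∉ W
#8 (2, 1, -1, -3): internal (-0.828427, -0.414214); octagon support 0.878680 vs apothem 0.8 → ∉ W

none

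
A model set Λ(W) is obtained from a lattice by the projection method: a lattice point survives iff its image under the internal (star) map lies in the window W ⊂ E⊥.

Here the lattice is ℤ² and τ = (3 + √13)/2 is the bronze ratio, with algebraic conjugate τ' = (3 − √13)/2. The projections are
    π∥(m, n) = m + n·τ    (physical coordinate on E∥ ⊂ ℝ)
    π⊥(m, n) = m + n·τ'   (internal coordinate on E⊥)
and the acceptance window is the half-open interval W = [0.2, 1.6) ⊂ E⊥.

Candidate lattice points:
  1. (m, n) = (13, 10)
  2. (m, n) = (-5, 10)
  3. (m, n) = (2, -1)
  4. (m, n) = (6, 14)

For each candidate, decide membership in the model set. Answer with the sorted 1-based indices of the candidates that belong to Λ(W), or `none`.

none

Compute τ' = (3−√13)/2 = -0.3028, so π⊥(m,n) = m -0.3028·n.
#1 (13,10): internal coord 13 + (10)·τ' = +9.9722; +9.9722 ∉ [0.2, 1.6) → out
#2 (-5,10): internal coord -5 + (10)·τ' = -8.0278; -8.0278 ∉ [0.2, 1.6) → out
#3 (2,-1): internal coord 2 + (-1)·τ' = +2.3028; +2.3028 ∉ [0.2, 1.6) → out
#4 (6,14): internal coord 6 + (14)·τ' = +1.7611; +1.7611 ∉ [0.2, 1.6) → out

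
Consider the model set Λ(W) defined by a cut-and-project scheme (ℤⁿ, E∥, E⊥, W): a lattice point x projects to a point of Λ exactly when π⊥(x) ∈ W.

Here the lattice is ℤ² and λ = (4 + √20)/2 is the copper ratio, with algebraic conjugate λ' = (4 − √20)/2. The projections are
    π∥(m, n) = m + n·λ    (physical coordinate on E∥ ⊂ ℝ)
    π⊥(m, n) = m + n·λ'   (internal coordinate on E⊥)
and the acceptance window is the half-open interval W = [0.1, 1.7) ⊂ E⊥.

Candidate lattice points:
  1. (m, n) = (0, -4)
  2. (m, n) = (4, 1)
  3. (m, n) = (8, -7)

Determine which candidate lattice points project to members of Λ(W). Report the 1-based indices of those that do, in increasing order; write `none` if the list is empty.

1

λ' = (4−√20)/2 ≈ -0.2361.
[1] lift (0,-4): star map gives 0.9443; window check 0.1 ≤ 0.9443 < 1.7 is true → IN Λ
[2] lift (4,1): star map gives 3.7639; window check 0.1 ≤ 3.7639 < 1.7 is false → out
[3] lift (8,-7): star map gives 9.6525; window check 0.1 ≤ 9.6525 < 1.7 is false → out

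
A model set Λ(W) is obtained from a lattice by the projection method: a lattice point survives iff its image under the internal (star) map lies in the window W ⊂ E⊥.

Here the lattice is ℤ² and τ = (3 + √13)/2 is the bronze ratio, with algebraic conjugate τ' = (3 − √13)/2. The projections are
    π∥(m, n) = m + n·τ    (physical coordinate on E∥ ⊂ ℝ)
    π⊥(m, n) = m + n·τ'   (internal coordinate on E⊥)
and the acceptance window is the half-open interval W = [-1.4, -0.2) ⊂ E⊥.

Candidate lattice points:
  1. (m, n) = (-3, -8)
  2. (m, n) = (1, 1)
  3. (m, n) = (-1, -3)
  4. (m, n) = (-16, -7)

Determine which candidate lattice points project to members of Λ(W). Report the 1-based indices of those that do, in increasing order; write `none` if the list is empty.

Numerically τ ≈ 3.302776 and τ' = −1/τ ≈ -0.302776.
[1] lift (-3,-8): star map gives -0.577795; window check -1.4 ≤ -0.577795 < -0.2 is true → IN Λ
[2] lift (1,1): star map gives 0.697224; window check -1.4 ≤ 0.697224 < -0.2 is false → out
[3] lift (-1,-3): star map gives -0.091673; window check -1.4 ≤ -0.091673 < -0.2 is false → out
[4] lift (-16,-7): star map gives -13.880571; window check -1.4 ≤ -13.880571 < -0.2 is false → out

1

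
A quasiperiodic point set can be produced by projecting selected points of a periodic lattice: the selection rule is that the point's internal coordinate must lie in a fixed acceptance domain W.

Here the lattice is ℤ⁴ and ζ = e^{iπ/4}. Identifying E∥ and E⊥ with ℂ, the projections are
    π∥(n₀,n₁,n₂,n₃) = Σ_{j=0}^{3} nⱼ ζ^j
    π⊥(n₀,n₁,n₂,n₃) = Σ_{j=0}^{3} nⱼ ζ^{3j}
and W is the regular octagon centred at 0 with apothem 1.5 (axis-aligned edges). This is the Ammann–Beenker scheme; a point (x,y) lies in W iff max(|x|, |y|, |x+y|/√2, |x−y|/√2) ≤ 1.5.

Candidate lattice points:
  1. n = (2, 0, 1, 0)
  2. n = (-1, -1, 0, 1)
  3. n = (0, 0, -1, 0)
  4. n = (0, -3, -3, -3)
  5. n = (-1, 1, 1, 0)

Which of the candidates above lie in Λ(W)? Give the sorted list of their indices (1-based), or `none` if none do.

2, 3, 4

With ζ = e^{iπ/4} the internal vectors are ζ^0,ζ^3,ζ^6,ζ^9.
candidate 1: n = (2, 0, 1, 0) → π⊥ ≈ (+2.000000, -1.000000); max(|x|,|y|,|x±y|/√2) = 2.121320 > 1.5 ⇒ ∉ W
candidate 2: n = (-1, -1, 0, 1) → π⊥ ≈ (+0.414214, +0.000000); max(|x|,|y|,|x±y|/√2) = 0.414214 ≤ 1.5 ⇒ ∈ W
candidate 3: n = (0, 0, -1, 0) → π⊥ ≈ (+0.000000, +1.000000); max(|x|,|y|,|x±y|/√2) = 1.000000 ≤ 1.5 ⇒ ∈ W
candidate 4: n = (0, -3, -3, -3) → π⊥ ≈ (+0.000000, -1.242641); max(|x|,|y|,|x±y|/√2) = 1.242641 ≤ 1.5 ⇒ ∈ W
candidate 5: n = (-1, 1, 1, 0) → π⊥ ≈ (-1.707107, -0.292893); max(|x|,|y|,|x±y|/√2) = 1.707107 > 1.5 ⇒ ∉ W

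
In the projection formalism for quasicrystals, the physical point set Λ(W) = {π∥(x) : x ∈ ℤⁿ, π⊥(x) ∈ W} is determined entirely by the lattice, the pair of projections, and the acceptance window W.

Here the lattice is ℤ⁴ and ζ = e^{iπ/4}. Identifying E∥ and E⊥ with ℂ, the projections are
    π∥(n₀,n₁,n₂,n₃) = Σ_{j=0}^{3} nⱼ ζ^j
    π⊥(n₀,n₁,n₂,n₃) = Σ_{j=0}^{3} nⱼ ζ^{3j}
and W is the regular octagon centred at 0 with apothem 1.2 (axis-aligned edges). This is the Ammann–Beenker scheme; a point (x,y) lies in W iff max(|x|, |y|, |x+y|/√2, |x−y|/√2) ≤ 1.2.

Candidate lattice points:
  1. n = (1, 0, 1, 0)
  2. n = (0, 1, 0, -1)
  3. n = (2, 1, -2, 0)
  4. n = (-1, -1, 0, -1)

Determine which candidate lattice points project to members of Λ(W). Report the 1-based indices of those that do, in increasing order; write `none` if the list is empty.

none

Internal map: ζ^{3j} for j=0..3 gives (1,0), (−√2/2,√2/2), (0,−1), (√2/2,√2/2).
#1 (1, 0, 1, 0): internal (1.000000, -1.000000); octagon support 1.414214 vs apothem 1.2 → ∉ W
#2 (0, 1, 0, -1): internal (-1.414214, 0.000000); octagon support 1.414214 vs apothem 1.2 → ∉ W
#3 (2, 1, -2, 0): internal (1.292893, 2.707107); octagon support 2.828427 vs apothem 1.2 → ∉ W
#4 (-1, -1, 0, -1): internal (-1.000000, -1.414214); octagon support 1.707107 vs apothem 1.2 → ∉ W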